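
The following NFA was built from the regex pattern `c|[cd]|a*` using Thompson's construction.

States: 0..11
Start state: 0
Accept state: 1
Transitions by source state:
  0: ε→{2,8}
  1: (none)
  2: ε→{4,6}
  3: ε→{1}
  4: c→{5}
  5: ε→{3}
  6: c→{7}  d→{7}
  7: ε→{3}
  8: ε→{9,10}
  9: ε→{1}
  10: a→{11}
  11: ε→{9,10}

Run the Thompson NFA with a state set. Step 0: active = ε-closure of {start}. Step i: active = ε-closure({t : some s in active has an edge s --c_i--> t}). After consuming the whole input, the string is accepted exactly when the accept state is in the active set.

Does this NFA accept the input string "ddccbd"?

Answer: REJECT

Trace:
S₀ = ε-closure({0}) = {0,1,2,4,6,8,9,10}
'd' @ 1: {1,3,7}  (accept∈set)
'd' @ 2: {}  — state set empty
rest 'ccbd' ignored (set empty)
final: {}; accept 1 not in set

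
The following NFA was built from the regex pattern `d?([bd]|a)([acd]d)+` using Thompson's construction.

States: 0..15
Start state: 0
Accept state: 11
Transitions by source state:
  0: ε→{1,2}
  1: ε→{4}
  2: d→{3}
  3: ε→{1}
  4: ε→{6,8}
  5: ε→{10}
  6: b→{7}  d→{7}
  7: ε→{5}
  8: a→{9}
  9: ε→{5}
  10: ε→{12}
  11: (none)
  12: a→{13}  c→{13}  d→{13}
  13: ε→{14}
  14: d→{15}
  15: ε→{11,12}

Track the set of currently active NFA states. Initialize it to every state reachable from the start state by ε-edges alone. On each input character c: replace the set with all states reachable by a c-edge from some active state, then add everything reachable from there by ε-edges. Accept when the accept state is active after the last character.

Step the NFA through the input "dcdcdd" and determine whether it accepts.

initial (ε-close {0}): {0,1,2,4,6,8}
'd' @ 1: {1,3,4,5,6,7,8,10,12}
'c' @ 2: {13,14}
'd' @ 3: {11,12,15}  [accepting]
'c' @ 4: {13,14}
'd' @ 5: {11,12,15}  [accepting]
'd' @ 6: {13,14}
after full input: {13,14}  (accept=11 not in)

Answer: REJECT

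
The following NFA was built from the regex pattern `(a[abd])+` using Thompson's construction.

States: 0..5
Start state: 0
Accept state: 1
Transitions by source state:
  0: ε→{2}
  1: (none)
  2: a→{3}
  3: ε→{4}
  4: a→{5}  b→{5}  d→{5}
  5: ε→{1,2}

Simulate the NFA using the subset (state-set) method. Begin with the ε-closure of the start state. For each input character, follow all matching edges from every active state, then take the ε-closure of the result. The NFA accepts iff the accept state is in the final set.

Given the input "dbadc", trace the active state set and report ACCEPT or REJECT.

start: ε-closure({0}) = {0,2}
'd' @ 1: {}  — no active states
rest 'badc' ignored (set empty)
end set {} — state 1 not in

Answer: REJECT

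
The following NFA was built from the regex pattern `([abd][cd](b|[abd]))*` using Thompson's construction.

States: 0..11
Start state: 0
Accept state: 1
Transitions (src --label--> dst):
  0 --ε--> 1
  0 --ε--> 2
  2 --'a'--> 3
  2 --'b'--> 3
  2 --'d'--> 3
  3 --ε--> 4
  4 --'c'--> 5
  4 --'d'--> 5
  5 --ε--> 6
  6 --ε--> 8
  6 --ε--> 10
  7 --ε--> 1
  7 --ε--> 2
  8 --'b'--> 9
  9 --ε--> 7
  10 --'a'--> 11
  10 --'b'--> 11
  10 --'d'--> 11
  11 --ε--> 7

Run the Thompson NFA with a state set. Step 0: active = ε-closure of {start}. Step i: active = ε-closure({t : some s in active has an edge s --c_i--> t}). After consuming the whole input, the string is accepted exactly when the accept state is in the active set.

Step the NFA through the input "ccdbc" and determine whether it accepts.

Answer: REJECT

Derivation:
S₀ = ε-closure({0}) = {0,1,2}
'c' @ 1: {}  — state set empty
rest 'cdbc' ignored (set empty)
final: {}; accept 1 not in set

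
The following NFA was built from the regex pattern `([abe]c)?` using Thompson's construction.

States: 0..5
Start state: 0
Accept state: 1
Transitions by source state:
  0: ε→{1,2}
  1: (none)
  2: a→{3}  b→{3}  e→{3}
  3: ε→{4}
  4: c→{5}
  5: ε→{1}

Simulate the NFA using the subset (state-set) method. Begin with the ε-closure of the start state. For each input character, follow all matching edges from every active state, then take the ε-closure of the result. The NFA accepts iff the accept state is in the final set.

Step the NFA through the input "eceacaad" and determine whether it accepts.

Answer: REJECT

Steps:
start: ε-closure({0}) = {0,1,2}
'e' @ 1: {3,4}
'c' @ 2: {1,5}  (accept∈set)
'e' @ 3: {}  — state set empty
rest 'acaad' ignored (set empty)
final: {}; accept 1 not in set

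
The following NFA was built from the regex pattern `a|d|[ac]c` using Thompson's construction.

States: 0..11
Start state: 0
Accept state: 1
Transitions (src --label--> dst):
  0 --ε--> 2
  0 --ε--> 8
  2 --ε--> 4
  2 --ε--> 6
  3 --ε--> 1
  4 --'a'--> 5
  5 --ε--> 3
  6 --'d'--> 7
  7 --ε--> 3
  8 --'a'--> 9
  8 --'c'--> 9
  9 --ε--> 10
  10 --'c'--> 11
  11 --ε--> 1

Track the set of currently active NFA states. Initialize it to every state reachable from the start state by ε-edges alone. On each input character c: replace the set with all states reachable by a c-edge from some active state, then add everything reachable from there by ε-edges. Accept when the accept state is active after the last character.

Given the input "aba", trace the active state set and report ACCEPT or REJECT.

Answer: REJECT

Trace:
start: ε-closure({0}) = {0,2,4,6,8}
'a' @ 1: {1,3,5,9,10}  ✓accept
'b' @ 2: {}  — dead — no transitions
rest 'a' ignored (set empty)
after full input: {}  (accept=1 not in)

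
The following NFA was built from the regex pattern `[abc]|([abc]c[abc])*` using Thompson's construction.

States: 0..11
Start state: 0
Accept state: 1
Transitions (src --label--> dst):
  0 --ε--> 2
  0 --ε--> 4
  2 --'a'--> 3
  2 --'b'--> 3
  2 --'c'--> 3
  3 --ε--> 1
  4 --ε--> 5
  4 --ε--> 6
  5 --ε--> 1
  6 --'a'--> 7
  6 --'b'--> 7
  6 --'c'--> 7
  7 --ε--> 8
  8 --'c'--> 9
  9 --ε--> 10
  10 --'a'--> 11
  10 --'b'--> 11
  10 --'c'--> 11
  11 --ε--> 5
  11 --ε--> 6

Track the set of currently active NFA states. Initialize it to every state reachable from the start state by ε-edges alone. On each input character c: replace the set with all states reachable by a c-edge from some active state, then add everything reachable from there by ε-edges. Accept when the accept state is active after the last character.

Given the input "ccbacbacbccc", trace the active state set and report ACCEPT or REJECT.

S₀ = ε-closure({0}) = {0,1,2,4,5,6}
'c' @ 1: {1,3,7,8}  ✓accept
'c' @ 2: {9,10}
'b' @ 3: {1,5,6,11}  ✓accept
'a' @ 4: {7,8}
'c' @ 5: {9,10}
'b' @ 6: {1,5,6,11}  ✓accept
'a' @ 7: {7,8}
'c' @ 8: {9,10}
'b' @ 9: {1,5,6,11}  ✓accept
'c' @ 10: {7,8}
'c' @ 11: {9,10}
'c' @ 12: {1,5,6,11}  ✓accept
after full input: {1,5,6,11}  (accept=1 in)

Answer: ACCEPT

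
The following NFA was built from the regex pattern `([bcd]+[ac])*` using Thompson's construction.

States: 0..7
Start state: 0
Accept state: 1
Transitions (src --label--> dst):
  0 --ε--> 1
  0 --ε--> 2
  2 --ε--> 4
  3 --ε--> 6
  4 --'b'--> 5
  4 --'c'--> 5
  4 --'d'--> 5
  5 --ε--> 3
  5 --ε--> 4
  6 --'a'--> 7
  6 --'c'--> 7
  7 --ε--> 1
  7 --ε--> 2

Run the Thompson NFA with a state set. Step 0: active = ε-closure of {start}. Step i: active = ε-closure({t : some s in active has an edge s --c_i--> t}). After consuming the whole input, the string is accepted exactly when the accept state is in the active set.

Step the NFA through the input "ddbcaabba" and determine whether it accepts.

Answer: REJECT

Derivation:
initial (ε-close {0}): {0,1,2,4}
'd' @ 1: {3,4,5,6}
'd' @ 2: {3,4,5,6}
'b' @ 3: {3,4,5,6}
'c' @ 4: {1,2,3,4,5,6,7}  (accept∈set)
'a' @ 5: {1,2,4,7}  (accept∈set)
'a' @ 6: {}  — dead — no transitions
rest 'bba' ignored (set empty)
after full input: {}  (accept=1 not in)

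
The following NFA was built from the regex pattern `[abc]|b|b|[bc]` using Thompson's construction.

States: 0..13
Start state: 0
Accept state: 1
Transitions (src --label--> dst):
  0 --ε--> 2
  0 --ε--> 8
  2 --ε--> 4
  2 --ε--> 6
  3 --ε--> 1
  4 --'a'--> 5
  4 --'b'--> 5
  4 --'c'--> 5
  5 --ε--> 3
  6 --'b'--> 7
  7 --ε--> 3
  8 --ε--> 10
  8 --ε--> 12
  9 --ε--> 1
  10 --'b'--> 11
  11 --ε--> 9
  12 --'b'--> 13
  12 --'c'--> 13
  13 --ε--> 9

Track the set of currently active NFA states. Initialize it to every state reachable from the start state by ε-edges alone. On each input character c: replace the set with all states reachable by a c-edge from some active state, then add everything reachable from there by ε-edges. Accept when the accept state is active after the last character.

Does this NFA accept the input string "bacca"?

initial (ε-close {0}): {0,2,4,6,8,10,12}
'b' @ 1: {1,3,5,7,9,11,13}  [accepting]
'a' @ 2: {}  — state set empty
rest 'cca' ignored (set empty)
after full input: {}  (accept=1 not in)

Answer: REJECT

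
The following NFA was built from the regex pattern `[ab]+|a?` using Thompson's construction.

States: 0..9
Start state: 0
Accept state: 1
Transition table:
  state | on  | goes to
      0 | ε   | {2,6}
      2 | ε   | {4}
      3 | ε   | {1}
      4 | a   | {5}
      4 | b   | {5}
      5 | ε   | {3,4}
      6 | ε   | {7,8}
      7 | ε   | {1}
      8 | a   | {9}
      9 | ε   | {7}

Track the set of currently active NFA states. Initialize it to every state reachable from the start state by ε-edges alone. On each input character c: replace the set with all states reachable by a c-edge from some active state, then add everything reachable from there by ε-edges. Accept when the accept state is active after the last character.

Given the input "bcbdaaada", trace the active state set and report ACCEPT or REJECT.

start: ε-closure({0}) = {0,1,2,4,6,7,8}
'b' @ 1: {1,3,4,5}  ✓accept
'c' @ 2: {}  — no active states
rest 'bdaaada' ignored (set empty)
end set {} — state 1 not in

Answer: REJECT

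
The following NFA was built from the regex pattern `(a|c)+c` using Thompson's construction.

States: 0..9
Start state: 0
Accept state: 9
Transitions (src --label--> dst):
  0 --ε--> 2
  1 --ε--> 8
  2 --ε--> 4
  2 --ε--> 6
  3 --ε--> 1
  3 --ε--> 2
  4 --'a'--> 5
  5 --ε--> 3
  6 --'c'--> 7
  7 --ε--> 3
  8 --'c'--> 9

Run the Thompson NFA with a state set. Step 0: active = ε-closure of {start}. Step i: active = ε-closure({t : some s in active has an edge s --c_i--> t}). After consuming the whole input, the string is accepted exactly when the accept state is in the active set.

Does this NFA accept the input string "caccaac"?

Answer: ACCEPT

Derivation:
initial (ε-close {0}): {0,2,4,6}
'c' @ 1: {1,2,3,4,6,7,8}
'a' @ 2: {1,2,3,4,5,6,8}
'c' @ 3: {1,2,3,4,6,7,8,9}  (accept∈set)
'c' @ 4: {1,2,3,4,6,7,8,9}  (accept∈set)
'a' @ 5: {1,2,3,4,5,6,8}
'a' @ 6: {1,2,3,4,5,6,8}
'c' @ 7: {1,2,3,4,6,7,8,9}  (accept∈set)
end set {1,2,3,4,6,7,8,9} — state 9 in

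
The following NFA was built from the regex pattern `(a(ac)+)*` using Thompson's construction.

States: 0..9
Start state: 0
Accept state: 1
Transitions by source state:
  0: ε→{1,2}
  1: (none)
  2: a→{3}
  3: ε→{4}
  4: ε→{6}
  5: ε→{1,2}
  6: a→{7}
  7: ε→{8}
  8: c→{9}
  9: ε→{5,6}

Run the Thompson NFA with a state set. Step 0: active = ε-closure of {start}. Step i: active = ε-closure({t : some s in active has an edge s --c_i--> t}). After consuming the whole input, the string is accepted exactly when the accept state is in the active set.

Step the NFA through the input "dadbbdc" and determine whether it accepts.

S₀ = ε-closure({0}) = {0,1,2}
'd' @ 1: {}  — state set empty
rest 'adbbdc' ignored (set empty)
after full input: {}  (accept=1 not in)

Answer: REJECT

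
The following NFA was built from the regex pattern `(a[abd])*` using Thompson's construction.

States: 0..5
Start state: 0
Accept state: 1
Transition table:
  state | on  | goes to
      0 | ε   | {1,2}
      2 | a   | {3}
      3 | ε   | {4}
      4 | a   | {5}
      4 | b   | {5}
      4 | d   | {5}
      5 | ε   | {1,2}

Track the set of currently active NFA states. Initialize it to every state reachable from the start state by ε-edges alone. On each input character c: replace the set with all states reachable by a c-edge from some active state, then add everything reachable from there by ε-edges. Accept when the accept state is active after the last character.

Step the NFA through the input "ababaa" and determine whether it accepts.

initial (ε-close {0}): {0,1,2}
'a' @ 1: {3,4}
'b' @ 2: {1,2,5}  ✓accept
'a' @ 3: {3,4}
'b' @ 4: {1,2,5}  ✓accept
'a' @ 5: {3,4}
'a' @ 6: {1,2,5}  ✓accept
after full input: {1,2,5}  (accept=1 in)

Answer: ACCEPT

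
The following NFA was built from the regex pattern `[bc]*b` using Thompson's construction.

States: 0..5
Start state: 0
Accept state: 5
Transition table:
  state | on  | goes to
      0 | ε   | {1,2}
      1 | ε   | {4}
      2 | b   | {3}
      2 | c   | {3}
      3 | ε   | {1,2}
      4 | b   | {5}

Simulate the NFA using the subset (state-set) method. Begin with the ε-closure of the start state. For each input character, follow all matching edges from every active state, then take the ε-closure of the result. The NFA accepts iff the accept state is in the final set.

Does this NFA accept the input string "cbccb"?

Answer: ACCEPT

Steps:
initial (ε-close {0}): {0,1,2,4}
'c' @ 1: {1,2,3,4}
'b' @ 2: {1,2,3,4,5}  ✓accept
'c' @ 3: {1,2,3,4}
'c' @ 4: {1,2,3,4}
'b' @ 5: {1,2,3,4,5}  ✓accept
final: {1,2,3,4,5}; accept 5 in set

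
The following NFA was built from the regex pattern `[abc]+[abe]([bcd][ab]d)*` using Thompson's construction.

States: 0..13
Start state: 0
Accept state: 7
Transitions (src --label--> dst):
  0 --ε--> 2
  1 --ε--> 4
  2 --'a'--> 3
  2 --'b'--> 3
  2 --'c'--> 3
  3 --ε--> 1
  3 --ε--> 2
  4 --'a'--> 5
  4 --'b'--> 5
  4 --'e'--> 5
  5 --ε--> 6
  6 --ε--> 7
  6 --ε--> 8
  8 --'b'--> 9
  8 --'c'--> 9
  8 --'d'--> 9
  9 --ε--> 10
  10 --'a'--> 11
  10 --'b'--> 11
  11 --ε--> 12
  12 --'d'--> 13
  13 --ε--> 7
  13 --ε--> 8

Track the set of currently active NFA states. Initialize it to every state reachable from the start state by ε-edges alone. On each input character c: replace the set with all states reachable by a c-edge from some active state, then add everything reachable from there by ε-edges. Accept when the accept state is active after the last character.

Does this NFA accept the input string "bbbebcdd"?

start: ε-closure({0}) = {0,2}
'b' @ 1: {1,2,3,4}
'b' @ 2: {1,2,3,4,5,6,7,8}  (accept∈set)
'b' @ 3: {1,2,3,4,5,6,7,8,9,10}  (accept∈set)
'e' @ 4: {5,6,7,8}  (accept∈set)
'b' @ 5: {9,10}
'c' @ 6: {}  — no active states
rest 'dd' ignored (set empty)
final: {}; accept 7 not in set

Answer: REJECT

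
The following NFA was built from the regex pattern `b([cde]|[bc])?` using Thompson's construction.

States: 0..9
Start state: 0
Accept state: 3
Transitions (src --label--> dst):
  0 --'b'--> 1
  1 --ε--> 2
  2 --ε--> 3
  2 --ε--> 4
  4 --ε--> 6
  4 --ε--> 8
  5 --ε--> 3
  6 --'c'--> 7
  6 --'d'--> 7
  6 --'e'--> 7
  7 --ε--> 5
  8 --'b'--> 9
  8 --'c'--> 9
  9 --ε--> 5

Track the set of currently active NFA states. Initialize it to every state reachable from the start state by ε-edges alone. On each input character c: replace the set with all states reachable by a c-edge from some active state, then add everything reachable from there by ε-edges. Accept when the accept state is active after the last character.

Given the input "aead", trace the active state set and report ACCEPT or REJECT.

Answer: REJECT

Steps:
S₀ = ε-closure({0}) = {0}
'a' @ 1: {}  — dead — no transitions
rest 'ead' ignored (set empty)
final: {}; accept 3 not in set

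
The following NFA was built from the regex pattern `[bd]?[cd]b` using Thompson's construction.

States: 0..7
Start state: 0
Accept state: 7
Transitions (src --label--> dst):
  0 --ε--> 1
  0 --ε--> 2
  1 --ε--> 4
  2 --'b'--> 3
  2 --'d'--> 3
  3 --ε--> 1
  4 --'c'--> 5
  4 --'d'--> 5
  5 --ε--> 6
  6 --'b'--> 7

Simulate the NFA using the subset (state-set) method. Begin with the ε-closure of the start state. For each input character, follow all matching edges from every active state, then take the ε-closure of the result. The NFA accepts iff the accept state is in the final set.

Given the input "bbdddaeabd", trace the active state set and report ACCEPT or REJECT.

Answer: REJECT

Steps:
S₀ = ε-closure({0}) = {0,1,2,4}
'b' @ 1: {1,3,4}
'b' @ 2: {}  — dead — no transitions
rest 'dddaeabd' ignored (set empty)
final: {}; accept 7 not in set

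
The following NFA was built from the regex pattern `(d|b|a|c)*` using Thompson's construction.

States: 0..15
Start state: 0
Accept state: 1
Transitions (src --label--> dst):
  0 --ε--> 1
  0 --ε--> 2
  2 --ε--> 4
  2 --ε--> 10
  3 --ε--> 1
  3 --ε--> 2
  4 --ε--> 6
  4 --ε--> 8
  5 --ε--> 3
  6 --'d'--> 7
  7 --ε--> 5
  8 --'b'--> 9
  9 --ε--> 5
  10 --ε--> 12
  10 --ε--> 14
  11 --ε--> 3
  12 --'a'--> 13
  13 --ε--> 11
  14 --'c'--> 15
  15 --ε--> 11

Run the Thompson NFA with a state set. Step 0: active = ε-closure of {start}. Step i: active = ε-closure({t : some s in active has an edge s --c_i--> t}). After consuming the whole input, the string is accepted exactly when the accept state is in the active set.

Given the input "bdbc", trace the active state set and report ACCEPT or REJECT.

start: ε-closure({0}) = {0,1,2,4,6,8,10,12,14}
'b' @ 1: {1,2,3,4,5,6,8,9,10,12,14}  [accepting]
'd' @ 2: {1,2,3,4,5,6,7,8,10,12,14}  [accepting]
'b' @ 3: {1,2,3,4,5,6,8,9,10,12,14}  [accepting]
'c' @ 4: {1,2,3,4,6,8,10,11,12,14,15}  [accepting]
final: {1,2,3,4,6,8,10,11,12,14,15}; accept 1 in set

Answer: ACCEPT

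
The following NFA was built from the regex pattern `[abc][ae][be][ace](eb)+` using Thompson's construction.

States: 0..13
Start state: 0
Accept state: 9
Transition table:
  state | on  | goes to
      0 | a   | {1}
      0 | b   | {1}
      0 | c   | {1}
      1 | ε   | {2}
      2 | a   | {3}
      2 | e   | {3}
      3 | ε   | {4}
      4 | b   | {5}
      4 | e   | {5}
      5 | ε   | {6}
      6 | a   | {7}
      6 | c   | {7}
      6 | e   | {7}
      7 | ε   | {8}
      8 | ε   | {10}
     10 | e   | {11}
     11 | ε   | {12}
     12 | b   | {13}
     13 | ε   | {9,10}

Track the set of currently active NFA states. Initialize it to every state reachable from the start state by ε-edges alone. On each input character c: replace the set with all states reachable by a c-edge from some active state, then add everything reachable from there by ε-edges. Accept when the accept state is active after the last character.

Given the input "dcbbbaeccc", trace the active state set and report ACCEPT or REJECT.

Answer: REJECT

Trace:
S₀ = ε-closure({0}) = {0}
'd' @ 1: {}  — state set empty
rest 'cbbbaeccc' ignored (set empty)
after full input: {}  (accept=9 not in)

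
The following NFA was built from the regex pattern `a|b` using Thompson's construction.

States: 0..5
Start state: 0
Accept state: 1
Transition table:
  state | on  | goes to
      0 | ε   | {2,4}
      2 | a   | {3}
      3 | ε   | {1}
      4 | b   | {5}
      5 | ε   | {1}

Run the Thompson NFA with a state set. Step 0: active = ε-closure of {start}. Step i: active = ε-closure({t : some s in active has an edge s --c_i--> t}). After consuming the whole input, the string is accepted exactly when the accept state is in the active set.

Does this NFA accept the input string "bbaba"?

S₀ = ε-closure({0}) = {0,2,4}
'b' @ 1: {1,5}  (accept∈set)
'b' @ 2: {}  — state set empty
rest 'aba' ignored (set empty)
final: {}; accept 1 not in set

Answer: REJECT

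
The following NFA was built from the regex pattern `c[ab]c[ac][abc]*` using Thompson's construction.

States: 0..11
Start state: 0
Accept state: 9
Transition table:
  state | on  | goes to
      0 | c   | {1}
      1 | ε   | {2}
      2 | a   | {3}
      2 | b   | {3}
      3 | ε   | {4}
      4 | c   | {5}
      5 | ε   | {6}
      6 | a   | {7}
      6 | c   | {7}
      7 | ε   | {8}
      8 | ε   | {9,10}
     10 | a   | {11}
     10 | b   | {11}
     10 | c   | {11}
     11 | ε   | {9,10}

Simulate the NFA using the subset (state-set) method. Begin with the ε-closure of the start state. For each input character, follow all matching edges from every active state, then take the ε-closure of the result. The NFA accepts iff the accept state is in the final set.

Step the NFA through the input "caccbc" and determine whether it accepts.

S₀ = ε-closure({0}) = {0}
'c' @ 1: {1,2}
'a' @ 2: {3,4}
'c' @ 3: {5,6}
'c' @ 4: {7,8,9,10}  (accept∈set)
'b' @ 5: {9,10,11}  (accept∈set)
'c' @ 6: {9,10,11}  (accept∈set)
end set {9,10,11} — state 9 in

Answer: ACCEPT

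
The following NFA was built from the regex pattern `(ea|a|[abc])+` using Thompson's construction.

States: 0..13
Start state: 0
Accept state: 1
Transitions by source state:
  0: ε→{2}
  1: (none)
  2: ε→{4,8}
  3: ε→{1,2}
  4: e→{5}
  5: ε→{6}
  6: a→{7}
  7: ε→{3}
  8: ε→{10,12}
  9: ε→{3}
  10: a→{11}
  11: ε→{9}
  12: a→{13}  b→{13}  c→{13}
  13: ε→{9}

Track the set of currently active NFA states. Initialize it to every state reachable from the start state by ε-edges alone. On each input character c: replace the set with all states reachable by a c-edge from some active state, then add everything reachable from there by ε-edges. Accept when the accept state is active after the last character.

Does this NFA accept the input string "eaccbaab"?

Answer: ACCEPT

Steps:
S₀ = ε-closure({0}) = {0,2,4,8,10,12}
'e' @ 1: {5,6}
'a' @ 2: {1,2,3,4,7,8,10,12}  (accept∈set)
'c' @ 3: {1,2,3,4,8,9,10,12,13}  (accept∈set)
'c' @ 4: {1,2,3,4,8,9,10,12,13}  (accept∈set)
'b' @ 5: {1,2,3,4,8,9,10,12,13}  (accept∈set)
'a' @ 6: {1,2,3,4,8,9,10,11,12,13}  (accept∈set)
'a' @ 7: {1,2,3,4,8,9,10,11,12,13}  (accept∈set)
'b' @ 8: {1,2,3,4,8,9,10,12,13}  (accept∈set)
end set {1,2,3,4,8,9,10,12,13} — state 1 in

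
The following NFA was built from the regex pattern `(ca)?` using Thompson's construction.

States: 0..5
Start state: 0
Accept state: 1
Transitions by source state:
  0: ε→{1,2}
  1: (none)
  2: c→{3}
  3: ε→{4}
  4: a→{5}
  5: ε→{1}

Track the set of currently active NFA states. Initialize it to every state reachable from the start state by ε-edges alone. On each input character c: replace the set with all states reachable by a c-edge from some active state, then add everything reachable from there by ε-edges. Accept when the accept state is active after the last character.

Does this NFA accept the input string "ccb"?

initial (ε-close {0}): {0,1,2}
'c' @ 1: {3,4}
'c' @ 2: {}  — dead — no transitions
rest 'b' ignored (set empty)
end set {} — state 1 not in

Answer: REJECT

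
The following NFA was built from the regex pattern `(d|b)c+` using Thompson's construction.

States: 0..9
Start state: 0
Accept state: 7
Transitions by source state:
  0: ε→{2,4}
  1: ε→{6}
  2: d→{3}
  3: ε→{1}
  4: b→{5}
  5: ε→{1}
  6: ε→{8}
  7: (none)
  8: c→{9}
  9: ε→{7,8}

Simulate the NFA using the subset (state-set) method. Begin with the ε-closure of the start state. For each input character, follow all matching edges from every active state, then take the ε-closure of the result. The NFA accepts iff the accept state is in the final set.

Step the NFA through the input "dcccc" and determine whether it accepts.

start: ε-closure({0}) = {0,2,4}
'd' @ 1: {1,3,6,8}
'c' @ 2: {7,8,9}  [accepting]
'c' @ 3: {7,8,9}  [accepting]
'c' @ 4: {7,8,9}  [accepting]
'c' @ 5: {7,8,9}  [accepting]
final: {7,8,9}; accept 7 in set

Answer: ACCEPT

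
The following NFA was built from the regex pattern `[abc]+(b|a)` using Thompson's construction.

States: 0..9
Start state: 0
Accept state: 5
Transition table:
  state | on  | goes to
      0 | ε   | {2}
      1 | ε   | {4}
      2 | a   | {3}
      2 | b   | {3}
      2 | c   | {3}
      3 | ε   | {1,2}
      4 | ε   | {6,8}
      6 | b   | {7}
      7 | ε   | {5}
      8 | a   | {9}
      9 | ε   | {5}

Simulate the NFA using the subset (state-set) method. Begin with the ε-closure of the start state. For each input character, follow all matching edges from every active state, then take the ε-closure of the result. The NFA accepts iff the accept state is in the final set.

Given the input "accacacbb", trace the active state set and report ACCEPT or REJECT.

Answer: ACCEPT

Steps:
start: ε-closure({0}) = {0,2}
'a' @ 1: {1,2,3,4,6,8}
'c' @ 2: {1,2,3,4,6,8}
'c' @ 3: {1,2,3,4,6,8}
'a' @ 4: {1,2,3,4,5,6,8,9}  ✓accept
'c' @ 5: {1,2,3,4,6,8}
'a' @ 6: {1,2,3,4,5,6,8,9}  ✓accept
'c' @ 7: {1,2,3,4,6,8}
'b' @ 8: {1,2,3,4,5,6,7,8}  ✓accept
'b' @ 9: {1,2,3,4,5,6,7,8}  ✓accept
final: {1,2,3,4,5,6,7,8}; accept 5 in set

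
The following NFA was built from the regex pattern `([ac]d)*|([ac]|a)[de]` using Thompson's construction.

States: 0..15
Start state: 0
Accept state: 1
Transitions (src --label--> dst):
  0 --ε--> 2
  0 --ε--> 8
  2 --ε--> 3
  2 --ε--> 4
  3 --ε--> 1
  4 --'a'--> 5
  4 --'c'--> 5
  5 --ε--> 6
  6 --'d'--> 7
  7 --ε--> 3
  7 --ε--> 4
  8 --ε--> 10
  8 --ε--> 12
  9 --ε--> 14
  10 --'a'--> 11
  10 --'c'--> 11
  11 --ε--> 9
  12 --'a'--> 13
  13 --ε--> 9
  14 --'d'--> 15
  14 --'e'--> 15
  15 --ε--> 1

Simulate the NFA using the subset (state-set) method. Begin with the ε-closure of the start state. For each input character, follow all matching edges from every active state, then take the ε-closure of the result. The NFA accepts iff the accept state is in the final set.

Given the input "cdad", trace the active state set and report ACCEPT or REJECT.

Answer: ACCEPT

Steps:
start: ε-closure({0}) = {0,1,2,3,4,8,10,12}
'c' @ 1: {5,6,9,11,14}
'd' @ 2: {1,3,4,7,15}  ✓accept
'a' @ 3: {5,6}
'd' @ 4: {1,3,4,7}  ✓accept
after full input: {1,3,4,7}  (accept=1 in)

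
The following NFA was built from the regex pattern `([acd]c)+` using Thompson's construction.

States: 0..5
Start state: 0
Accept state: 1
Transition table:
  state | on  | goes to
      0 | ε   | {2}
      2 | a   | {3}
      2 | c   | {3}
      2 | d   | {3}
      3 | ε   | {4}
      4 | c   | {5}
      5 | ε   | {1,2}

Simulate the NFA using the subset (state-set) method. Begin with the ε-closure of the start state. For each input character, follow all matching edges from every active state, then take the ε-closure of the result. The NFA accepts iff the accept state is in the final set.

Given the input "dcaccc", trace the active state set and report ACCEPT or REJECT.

start: ε-closure({0}) = {0,2}
'd' @ 1: {3,4}
'c' @ 2: {1,2,5}  ✓accept
'a' @ 3: {3,4}
'c' @ 4: {1,2,5}  ✓accept
'c' @ 5: {3,4}
'c' @ 6: {1,2,5}  ✓accept
final: {1,2,5}; accept 1 in set

Answer: ACCEPT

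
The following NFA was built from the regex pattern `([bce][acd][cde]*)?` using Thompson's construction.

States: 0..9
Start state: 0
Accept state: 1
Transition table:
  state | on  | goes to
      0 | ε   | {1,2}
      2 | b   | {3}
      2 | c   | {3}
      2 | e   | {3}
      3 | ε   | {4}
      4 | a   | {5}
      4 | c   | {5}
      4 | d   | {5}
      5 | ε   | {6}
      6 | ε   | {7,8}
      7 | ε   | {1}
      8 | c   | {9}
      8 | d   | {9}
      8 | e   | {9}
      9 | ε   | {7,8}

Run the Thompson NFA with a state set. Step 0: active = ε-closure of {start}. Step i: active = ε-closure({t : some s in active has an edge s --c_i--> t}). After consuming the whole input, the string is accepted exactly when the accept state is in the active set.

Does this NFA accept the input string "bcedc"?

start: ε-closure({0}) = {0,1,2}
'b' @ 1: {3,4}
'c' @ 2: {1,5,6,7,8}  ✓accept
'e' @ 3: {1,7,8,9}  ✓accept
'd' @ 4: {1,7,8,9}  ✓accept
'c' @ 5: {1,7,8,9}  ✓accept
after full input: {1,7,8,9}  (accept=1 in)

Answer: ACCEPT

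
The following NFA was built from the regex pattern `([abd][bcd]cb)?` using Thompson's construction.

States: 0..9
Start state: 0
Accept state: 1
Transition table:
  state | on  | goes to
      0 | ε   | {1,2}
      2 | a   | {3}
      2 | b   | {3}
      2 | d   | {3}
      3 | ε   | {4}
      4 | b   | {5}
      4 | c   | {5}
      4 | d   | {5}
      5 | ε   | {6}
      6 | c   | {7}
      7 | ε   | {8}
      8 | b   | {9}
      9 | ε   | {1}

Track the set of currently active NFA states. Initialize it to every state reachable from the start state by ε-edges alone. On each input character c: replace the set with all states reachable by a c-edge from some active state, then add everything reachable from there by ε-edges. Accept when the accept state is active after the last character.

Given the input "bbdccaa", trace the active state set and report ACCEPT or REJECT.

Answer: REJECT

Derivation:
initial (ε-close {0}): {0,1,2}
'b' @ 1: {3,4}
'b' @ 2: {5,6}
'd' @ 3: {}  — dead — no transitions
rest 'ccaa' ignored (set empty)
after full input: {}  (accept=1 not in)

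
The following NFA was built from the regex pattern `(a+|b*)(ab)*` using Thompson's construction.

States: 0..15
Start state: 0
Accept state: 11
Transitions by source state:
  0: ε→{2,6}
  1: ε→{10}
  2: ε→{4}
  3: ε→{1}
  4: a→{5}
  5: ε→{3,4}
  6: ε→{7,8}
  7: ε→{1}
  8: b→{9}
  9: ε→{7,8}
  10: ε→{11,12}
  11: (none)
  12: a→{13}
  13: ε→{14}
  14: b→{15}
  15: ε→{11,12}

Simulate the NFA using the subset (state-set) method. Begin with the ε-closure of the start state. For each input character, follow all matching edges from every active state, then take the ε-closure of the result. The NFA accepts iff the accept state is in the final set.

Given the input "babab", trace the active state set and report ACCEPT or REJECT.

Answer: ACCEPT

Trace:
initial (ε-close {0}): {0,1,2,4,6,7,8,10,11,12}
'b' @ 1: {1,7,8,9,10,11,12}  [accepting]
'a' @ 2: {13,14}
'b' @ 3: {11,12,15}  [accepting]
'a' @ 4: {13,14}
'b' @ 5: {11,12,15}  [accepting]
after full input: {11,12,15}  (accept=11 in)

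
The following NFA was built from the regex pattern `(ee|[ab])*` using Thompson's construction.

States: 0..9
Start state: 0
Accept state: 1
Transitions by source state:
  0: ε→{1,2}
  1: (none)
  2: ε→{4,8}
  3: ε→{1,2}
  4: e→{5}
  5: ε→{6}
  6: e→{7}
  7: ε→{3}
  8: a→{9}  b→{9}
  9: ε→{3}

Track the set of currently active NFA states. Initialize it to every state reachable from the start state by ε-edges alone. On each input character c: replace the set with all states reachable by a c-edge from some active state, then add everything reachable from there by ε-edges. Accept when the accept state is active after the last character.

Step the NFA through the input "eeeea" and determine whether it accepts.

start: ε-closure({0}) = {0,1,2,4,8}
'e' @ 1: {5,6}
'e' @ 2: {1,2,3,4,7,8}  ✓accept
'e' @ 3: {5,6}
'e' @ 4: {1,2,3,4,7,8}  ✓accept
'a' @ 5: {1,2,3,4,8,9}  ✓accept
end set {1,2,3,4,8,9} — state 1 in

Answer: ACCEPT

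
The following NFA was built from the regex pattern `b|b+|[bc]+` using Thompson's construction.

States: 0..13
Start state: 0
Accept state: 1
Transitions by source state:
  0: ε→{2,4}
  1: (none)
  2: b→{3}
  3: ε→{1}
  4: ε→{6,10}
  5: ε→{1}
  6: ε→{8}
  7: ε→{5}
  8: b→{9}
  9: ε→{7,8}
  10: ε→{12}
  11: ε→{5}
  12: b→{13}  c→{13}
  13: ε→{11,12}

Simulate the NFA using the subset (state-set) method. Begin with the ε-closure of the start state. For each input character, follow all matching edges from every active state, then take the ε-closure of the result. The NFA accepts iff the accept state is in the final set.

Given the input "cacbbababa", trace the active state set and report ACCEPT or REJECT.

start: ε-closure({0}) = {0,2,4,6,8,10,12}
'c' @ 1: {1,5,11,12,13}  ✓accept
'a' @ 2: {}  — dead — no transitions
rest 'cbbababa' ignored (set empty)
after full input: {}  (accept=1 not in)

Answer: REJECT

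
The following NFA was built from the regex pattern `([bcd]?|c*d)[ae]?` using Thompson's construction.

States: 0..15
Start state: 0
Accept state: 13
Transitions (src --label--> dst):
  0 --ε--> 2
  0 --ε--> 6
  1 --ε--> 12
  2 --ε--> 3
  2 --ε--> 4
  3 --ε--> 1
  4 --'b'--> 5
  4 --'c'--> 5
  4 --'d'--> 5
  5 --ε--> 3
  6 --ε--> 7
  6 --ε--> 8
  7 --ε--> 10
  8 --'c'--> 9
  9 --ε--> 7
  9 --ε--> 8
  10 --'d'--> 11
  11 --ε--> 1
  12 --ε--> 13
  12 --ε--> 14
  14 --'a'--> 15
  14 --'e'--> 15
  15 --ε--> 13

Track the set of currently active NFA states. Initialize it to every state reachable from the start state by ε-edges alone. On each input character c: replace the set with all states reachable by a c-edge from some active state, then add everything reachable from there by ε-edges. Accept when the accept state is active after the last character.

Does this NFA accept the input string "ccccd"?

start: ε-closure({0}) = {0,1,2,3,4,6,7,8,10,12,13,14}
'c' @ 1: {1,3,5,7,8,9,10,12,13,14}  (accept∈set)
'c' @ 2: {7,8,9,10}
'c' @ 3: {7,8,9,10}
'c' @ 4: {7,8,9,10}
'd' @ 5: {1,11,12,13,14}  (accept∈set)
end set {1,11,12,13,14} — state 13 in

Answer: ACCEPT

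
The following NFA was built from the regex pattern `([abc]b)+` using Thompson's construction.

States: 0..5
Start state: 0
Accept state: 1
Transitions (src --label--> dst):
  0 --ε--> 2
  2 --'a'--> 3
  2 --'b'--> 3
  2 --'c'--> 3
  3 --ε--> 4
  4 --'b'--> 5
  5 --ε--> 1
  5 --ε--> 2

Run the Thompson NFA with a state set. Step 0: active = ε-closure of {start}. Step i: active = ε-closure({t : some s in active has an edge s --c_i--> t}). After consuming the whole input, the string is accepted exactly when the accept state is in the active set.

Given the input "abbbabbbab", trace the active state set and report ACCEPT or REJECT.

initial (ε-close {0}): {0,2}
'a' @ 1: {3,4}
'b' @ 2: {1,2,5}  [accepting]
'b' @ 3: {3,4}
'b' @ 4: {1,2,5}  [accepting]
'a' @ 5: {3,4}
'b' @ 6: {1,2,5}  [accepting]
'b' @ 7: {3,4}
'b' @ 8: {1,2,5}  [accepting]
'a' @ 9: {3,4}
'b' @ 10: {1,2,5}  [accepting]
final: {1,2,5}; accept 1 in set

Answer: ACCEPT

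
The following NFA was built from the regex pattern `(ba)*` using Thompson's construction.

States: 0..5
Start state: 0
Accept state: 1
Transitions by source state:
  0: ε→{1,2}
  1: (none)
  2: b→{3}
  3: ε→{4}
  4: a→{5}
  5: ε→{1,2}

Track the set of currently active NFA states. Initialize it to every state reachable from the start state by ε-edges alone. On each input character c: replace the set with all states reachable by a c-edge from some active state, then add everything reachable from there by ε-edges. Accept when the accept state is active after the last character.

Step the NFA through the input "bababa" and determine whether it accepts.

Answer: ACCEPT

Steps:
initial (ε-close {0}): {0,1,2}
'b' @ 1: {3,4}
'a' @ 2: {1,2,5}  (accept∈set)
'b' @ 3: {3,4}
'a' @ 4: {1,2,5}  (accept∈set)
'b' @ 5: {3,4}
'a' @ 6: {1,2,5}  (accept∈set)
final: {1,2,5}; accept 1 in set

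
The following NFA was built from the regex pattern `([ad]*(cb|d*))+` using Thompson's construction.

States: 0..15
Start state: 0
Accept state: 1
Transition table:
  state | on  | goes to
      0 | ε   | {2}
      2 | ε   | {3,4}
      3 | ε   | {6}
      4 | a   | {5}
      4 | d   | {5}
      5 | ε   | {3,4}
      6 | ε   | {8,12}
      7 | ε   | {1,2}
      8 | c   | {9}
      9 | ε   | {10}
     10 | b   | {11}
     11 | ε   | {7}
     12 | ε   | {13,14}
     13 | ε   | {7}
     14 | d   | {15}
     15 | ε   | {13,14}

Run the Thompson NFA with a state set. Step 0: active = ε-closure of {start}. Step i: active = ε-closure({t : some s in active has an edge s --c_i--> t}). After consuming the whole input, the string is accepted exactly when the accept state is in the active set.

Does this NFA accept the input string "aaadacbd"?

start: ε-closure({0}) = {0,1,2,3,4,6,7,8,12,13,14}
'a' @ 1: {1,2,3,4,5,6,7,8,12,13,14}  (accept∈set)
'a' @ 2: {1,2,3,4,5,6,7,8,12,13,14}  (accept∈set)
'a' @ 3: {1,2,3,4,5,6,7,8,12,13,14}  (accept∈set)
'd' @ 4: {1,2,3,4,5,6,7,8,12,13,14,15}  (accept∈set)
'a' @ 5: {1,2,3,4,5,6,7,8,12,13,14}  (accept∈set)
'c' @ 6: {9,10}
'b' @ 7: {1,2,3,4,6,7,8,11,12,13,14}  (accept∈set)
'd' @ 8: {1,2,3,4,5,6,7,8,12,13,14,15}  (accept∈set)
end set {1,2,3,4,5,6,7,8,12,13,14,15} — state 1 in

Answer: ACCEPT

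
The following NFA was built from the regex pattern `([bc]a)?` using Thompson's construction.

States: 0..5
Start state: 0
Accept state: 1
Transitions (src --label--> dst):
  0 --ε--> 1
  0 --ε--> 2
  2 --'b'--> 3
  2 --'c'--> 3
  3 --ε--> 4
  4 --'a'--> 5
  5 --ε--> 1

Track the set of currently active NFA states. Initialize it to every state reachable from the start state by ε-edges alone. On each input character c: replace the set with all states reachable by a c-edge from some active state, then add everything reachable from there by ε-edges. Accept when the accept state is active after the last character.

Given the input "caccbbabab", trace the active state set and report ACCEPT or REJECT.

Answer: REJECT

Steps:
initial (ε-close {0}): {0,1,2}
'c' @ 1: {3,4}
'a' @ 2: {1,5}  [accepting]
'c' @ 3: {}  — state set empty
rest 'cbbabab' ignored (set empty)
after full input: {}  (accept=1 not in)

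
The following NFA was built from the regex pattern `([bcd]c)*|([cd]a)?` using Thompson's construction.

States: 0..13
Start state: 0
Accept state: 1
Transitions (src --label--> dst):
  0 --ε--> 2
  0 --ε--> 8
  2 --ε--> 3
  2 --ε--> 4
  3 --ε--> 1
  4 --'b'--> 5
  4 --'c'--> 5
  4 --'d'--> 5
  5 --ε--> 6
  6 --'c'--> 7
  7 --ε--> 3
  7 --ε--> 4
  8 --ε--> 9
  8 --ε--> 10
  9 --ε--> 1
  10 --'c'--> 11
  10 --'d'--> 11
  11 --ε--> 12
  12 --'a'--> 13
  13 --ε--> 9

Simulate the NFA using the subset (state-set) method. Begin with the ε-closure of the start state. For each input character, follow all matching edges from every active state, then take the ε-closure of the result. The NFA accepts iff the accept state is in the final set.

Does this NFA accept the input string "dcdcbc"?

initial (ε-close {0}): {0,1,2,3,4,8,9,10}
'd' @ 1: {5,6,11,12}
'c' @ 2: {1,3,4,7}  (accept∈set)
'd' @ 3: {5,6}
'c' @ 4: {1,3,4,7}  (accept∈set)
'b' @ 5: {5,6}
'c' @ 6: {1,3,4,7}  (accept∈set)
final: {1,3,4,7}; accept 1 in set

Answer: ACCEPT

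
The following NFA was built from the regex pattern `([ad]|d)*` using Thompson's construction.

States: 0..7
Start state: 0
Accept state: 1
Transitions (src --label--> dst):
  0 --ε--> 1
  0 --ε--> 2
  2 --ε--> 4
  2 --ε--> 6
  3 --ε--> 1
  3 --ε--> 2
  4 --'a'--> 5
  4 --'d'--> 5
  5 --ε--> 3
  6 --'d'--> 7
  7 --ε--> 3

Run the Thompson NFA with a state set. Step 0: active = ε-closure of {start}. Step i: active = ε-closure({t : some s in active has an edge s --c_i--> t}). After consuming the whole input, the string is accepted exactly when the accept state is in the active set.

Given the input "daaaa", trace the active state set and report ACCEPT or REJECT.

initial (ε-close {0}): {0,1,2,4,6}
'd' @ 1: {1,2,3,4,5,6,7}  [accepting]
'a' @ 2: {1,2,3,4,5,6}  [accepting]
'a' @ 3: {1,2,3,4,5,6}  [accepting]
'a' @ 4: {1,2,3,4,5,6}  [accepting]
'a' @ 5: {1,2,3,4,5,6}  [accepting]
end set {1,2,3,4,5,6} — state 1 in

Answer: ACCEPT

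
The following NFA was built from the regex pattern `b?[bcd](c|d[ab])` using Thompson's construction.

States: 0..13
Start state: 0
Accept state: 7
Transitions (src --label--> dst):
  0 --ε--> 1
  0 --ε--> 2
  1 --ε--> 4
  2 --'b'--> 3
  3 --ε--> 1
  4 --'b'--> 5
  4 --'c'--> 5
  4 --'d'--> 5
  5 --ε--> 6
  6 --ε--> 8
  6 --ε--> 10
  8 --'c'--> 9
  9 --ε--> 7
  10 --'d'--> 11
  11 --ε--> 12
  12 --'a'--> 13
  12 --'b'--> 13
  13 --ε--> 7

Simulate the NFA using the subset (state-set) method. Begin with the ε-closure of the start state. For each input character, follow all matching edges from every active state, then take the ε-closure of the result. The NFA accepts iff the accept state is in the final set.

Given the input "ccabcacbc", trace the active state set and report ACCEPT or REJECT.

initial (ε-close {0}): {0,1,2,4}
'c' @ 1: {5,6,8,10}
'c' @ 2: {7,9}  (accept∈set)
'a' @ 3: {}  — dead — no transitions
rest 'bcacbc' ignored (set empty)
after full input: {}  (accept=7 not in)

Answer: REJECT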